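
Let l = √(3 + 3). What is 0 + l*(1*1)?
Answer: √6 ≈ 2.4495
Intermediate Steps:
l = √6 ≈ 2.4495
0 + l*(1*1) = 0 + √6*(1*1) = 0 + √6*1 = 0 + √6 = √6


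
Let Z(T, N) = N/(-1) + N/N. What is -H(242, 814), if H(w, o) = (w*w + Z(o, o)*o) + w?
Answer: 602976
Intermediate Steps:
Z(T, N) = 1 - N (Z(T, N) = N*(-1) + 1 = -N + 1 = 1 - N)
H(w, o) = w + w² + o*(1 - o) (H(w, o) = (w*w + (1 - o)*o) + w = (w² + o*(1 - o)) + w = w + w² + o*(1 - o))
-H(242, 814) = -(242 + 242² - 1*814*(-1 + 814)) = -(242 + 58564 - 1*814*813) = -(242 + 58564 - 661782) = -1*(-602976) = 602976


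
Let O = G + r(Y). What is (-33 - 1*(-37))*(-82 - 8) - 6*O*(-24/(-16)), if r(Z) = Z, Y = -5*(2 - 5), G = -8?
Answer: -423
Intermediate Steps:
Y = 15 (Y = -5*(-3) = 15)
O = 7 (O = -8 + 15 = 7)
(-33 - 1*(-37))*(-82 - 8) - 6*O*(-24/(-16)) = (-33 - 1*(-37))*(-82 - 8) - 6*7*(-24/(-16)) = (-33 + 37)*(-90) - 42*(-24*(-1/16)) = 4*(-90) - 42*3/2 = -360 - 1*63 = -360 - 63 = -423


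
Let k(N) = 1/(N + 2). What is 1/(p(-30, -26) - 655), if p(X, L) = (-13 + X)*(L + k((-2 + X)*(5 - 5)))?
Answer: 2/883 ≈ 0.0022650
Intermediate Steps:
k(N) = 1/(2 + N)
p(X, L) = (½ + L)*(-13 + X) (p(X, L) = (-13 + X)*(L + 1/(2 + (-2 + X)*(5 - 5))) = (-13 + X)*(L + 1/(2 + (-2 + X)*0)) = (-13 + X)*(L + 1/(2 + 0)) = (-13 + X)*(L + 1/2) = (-13 + X)*(L + ½) = (-13 + X)*(½ + L) = (½ + L)*(-13 + X))
1/(p(-30, -26) - 655) = 1/((-13/2 + (½)*(-30) - 13*(-26) - 26*(-30)) - 655) = 1/((-13/2 - 15 + 338 + 780) - 655) = 1/(2193/2 - 655) = 1/(883/2) = 2/883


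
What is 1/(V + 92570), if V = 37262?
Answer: 1/129832 ≈ 7.7023e-6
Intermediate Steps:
1/(V + 92570) = 1/(37262 + 92570) = 1/129832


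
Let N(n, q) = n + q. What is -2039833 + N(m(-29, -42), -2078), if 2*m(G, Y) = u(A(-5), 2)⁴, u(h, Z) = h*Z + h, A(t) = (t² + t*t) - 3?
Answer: 391170339/2 ≈ 1.9559e+8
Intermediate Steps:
A(t) = -3 + 2*t² (A(t) = (t² + t²) - 3 = 2*t² - 3 = -3 + 2*t²)
u(h, Z) = h + Z*h (u(h, Z) = Z*h + h = h + Z*h)
m(G, Y) = 395254161/2 (m(G, Y) = ((-3 + 2*(-5)²)*(1 + 2))⁴/2 = ((-3 + 2*25)*3)⁴/2 = ((-3 + 50)*3)⁴/2 = (47*3)⁴/2 = (½)*141⁴ = (½)*395254161 = 395254161/2)
-2039833 + N(m(-29, -42), -2078) = -2039833 + (395254161/2 - 2078) = -2039833 + 395250005/2 = 391170339/2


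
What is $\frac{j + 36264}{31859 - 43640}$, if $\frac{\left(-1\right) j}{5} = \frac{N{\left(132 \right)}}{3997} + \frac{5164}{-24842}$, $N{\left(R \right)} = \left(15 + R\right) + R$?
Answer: $- \frac{1800423544543}{584888208597} \approx -3.0782$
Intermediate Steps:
$N{\left(R \right)} = 15 + 2 R$
$j = \frac{34273975}{49646737}$ ($j = - 5 \left(\frac{15 + 2 \cdot 132}{3997} + \frac{5164}{-24842}\right) = - 5 \left(\left(15 + 264\right) \frac{1}{3997} + 5164 \left(- \frac{1}{24842}\right)\right) = - 5 \left(279 \cdot \frac{1}{3997} - \frac{2582}{12421}\right) = - 5 \left(\frac{279}{3997} - \frac{2582}{12421}\right) = \left(-5\right) \left(- \frac{6854795}{49646737}\right) = \frac{34273975}{49646737} \approx 0.69036$)
$\frac{j + 36264}{31859 - 43640} = \frac{\frac{34273975}{49646737} + 36264}{31859 - 43640} = \frac{1800423544543}{49646737 \left(-11781\right)} = \frac{1800423544543}{49646737} \left(- \frac{1}{11781}\right) = - \frac{1800423544543}{584888208597}$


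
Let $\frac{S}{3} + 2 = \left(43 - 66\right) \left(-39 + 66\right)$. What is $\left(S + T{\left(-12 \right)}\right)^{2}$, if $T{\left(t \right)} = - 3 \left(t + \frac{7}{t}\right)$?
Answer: $\frac{53655625}{16} \approx 3.3535 \cdot 10^{6}$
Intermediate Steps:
$T{\left(t \right)} = - \frac{21}{t} - 3 t$
$S = -1869$ ($S = -6 + 3 \left(43 - 66\right) \left(-39 + 66\right) = -6 + 3 \left(\left(-23\right) 27\right) = -6 + 3 \left(-621\right) = -6 - 1863 = -1869$)
$\left(S + T{\left(-12 \right)}\right)^{2} = \left(-1869 - \left(-36 + \frac{21}{-12}\right)\right)^{2} = \left(-1869 + \left(\left(-21\right) \left(- \frac{1}{12}\right) + 36\right)\right)^{2} = \left(-1869 + \left(\frac{7}{4} + 36\right)\right)^{2} = \left(-1869 + \frac{151}{4}\right)^{2} = \left(- \frac{7325}{4}\right)^{2} = \frac{53655625}{16}$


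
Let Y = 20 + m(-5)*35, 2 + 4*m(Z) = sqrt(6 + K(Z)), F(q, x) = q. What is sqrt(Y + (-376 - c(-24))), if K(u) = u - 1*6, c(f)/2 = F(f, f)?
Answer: sqrt(-1302 + 35*I*sqrt(5))/2 ≈ 0.54199 + 18.05*I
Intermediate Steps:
c(f) = 2*f
K(u) = -6 + u (K(u) = u - 6 = -6 + u)
m(Z) = -1/2 + sqrt(Z)/4 (m(Z) = -1/2 + sqrt(6 + (-6 + Z))/4 = -1/2 + sqrt(Z)/4)
Y = 5/2 + 35*I*sqrt(5)/4 (Y = 20 + (-1/2 + sqrt(-5)/4)*35 = 20 + (-1/2 + (I*sqrt(5))/4)*35 = 20 + (-1/2 + I*sqrt(5)/4)*35 = 20 + (-35/2 + 35*I*sqrt(5)/4) = 5/2 + 35*I*sqrt(5)/4 ≈ 2.5 + 19.566*I)
sqrt(Y + (-376 - c(-24))) = sqrt((5/2 + 35*I*sqrt(5)/4) + (-376 - 2*(-24))) = sqrt((5/2 + 35*I*sqrt(5)/4) + (-376 - 1*(-48))) = sqrt((5/2 + 35*I*sqrt(5)/4) + (-376 + 48)) = sqrt((5/2 + 35*I*sqrt(5)/4) - 328) = sqrt(-651/2 + 35*I*sqrt(5)/4)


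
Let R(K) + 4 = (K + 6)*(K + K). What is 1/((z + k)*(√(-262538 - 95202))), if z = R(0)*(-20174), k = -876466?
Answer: I*√89435/142339379900 ≈ 2.101e-9*I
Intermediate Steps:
R(K) = -4 + 2*K*(6 + K) (R(K) = -4 + (K + 6)*(K + K) = -4 + (6 + K)*(2*K) = -4 + 2*K*(6 + K))
z = 80696 (z = (-4 + 2*0² + 12*0)*(-20174) = (-4 + 2*0 + 0)*(-20174) = (-4 + 0 + 0)*(-20174) = -4*(-20174) = 80696)
1/((z + k)*(√(-262538 - 95202))) = 1/((80696 - 876466)*(√(-262538 - 95202))) = 1/((-795770)*(√(-357740))) = -(-I*√89435/178870)/795770 = -(-1)*I*√89435/142339379900 = I*√89435/142339379900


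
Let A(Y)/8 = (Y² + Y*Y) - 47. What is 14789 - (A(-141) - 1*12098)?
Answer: -290833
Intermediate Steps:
A(Y) = -376 + 16*Y² (A(Y) = 8*((Y² + Y*Y) - 47) = 8*((Y² + Y²) - 47) = 8*(2*Y² - 47) = 8*(-47 + 2*Y²) = -376 + 16*Y²)
14789 - (A(-141) - 1*12098) = 14789 - ((-376 + 16*(-141)²) - 1*12098) = 14789 - ((-376 + 16*19881) - 12098) = 14789 - ((-376 + 318096) - 12098) = 14789 - (317720 - 12098) = 14789 - 1*305622 = 14789 - 305622 = -290833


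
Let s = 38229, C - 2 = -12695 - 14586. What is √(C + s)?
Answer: 5*√438 ≈ 104.64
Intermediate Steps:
C = -27279 (C = 2 + (-12695 - 14586) = 2 - 27281 = -27279)
√(C + s) = √(-27279 + 38229) = √10950 = 5*√438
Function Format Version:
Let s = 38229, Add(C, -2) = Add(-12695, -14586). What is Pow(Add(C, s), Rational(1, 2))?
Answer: Mul(5, Pow(438, Rational(1, 2))) ≈ 104.64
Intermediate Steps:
C = -27279 (C = Add(2, Add(-12695, -14586)) = Add(2, -27281) = -27279)
Pow(Add(C, s), Rational(1, 2)) = Pow(Add(-27279, 38229), Rational(1, 2)) = Pow(10950, Rational(1, 2)) = Mul(5, Pow(438, Rational(1, 2)))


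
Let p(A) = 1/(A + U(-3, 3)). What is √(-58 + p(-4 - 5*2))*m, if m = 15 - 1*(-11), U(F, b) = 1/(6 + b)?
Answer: 26*I*√36295/25 ≈ 198.13*I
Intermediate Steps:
m = 26 (m = 15 + 11 = 26)
p(A) = 1/(⅑ + A) (p(A) = 1/(A + 1/(6 + 3)) = 1/(A + 1/9) = 1/(A + ⅑) = 1/(⅑ + A))
√(-58 + p(-4 - 5*2))*m = √(-58 + 9/(1 + 9*(-4 - 5*2)))*26 = √(-58 + 9/(1 + 9*(-4 - 10)))*26 = √(-58 + 9/(1 + 9*(-14)))*26 = √(-58 + 9/(1 - 126))*26 = √(-58 + 9/(-125))*26 = √(-58 + 9*(-1/125))*26 = √(-58 - 9/125)*26 = √(-7259/125)*26 = (I*√36295/25)*26 = 26*I*√36295/25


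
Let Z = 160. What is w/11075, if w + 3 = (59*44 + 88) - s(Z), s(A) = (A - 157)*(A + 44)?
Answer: 2069/11075 ≈ 0.18682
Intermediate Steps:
s(A) = (-157 + A)*(44 + A)
w = 2069 (w = -3 + ((59*44 + 88) - (-6908 + 160² - 113*160)) = -3 + ((2596 + 88) - (-6908 + 25600 - 18080)) = -3 + (2684 - 1*612) = -3 + (2684 - 612) = -3 + 2072 = 2069)
w/11075 = 2069/11075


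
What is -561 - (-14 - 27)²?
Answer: -2242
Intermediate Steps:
-561 - (-14 - 27)² = -561 - 1*(-41)² = -561 - 1*1681 = -561 - 1681 = -2242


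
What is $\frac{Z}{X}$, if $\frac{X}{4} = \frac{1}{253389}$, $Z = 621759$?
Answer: $\frac{157546891251}{4} \approx 3.9387 \cdot 10^{10}$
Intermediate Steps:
$X = \frac{4}{253389} \approx 1.5786 \cdot 10^{-5}$
$\frac{Z}{X} = \frac{621759}{\frac{4}{253389}} = 621759 \cdot \frac{253389}{4} = \frac{157546891251}{4}$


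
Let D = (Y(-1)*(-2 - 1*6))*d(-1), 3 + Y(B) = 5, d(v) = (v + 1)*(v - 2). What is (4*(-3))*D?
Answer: 0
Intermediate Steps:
d(v) = (1 + v)*(-2 + v)
Y(B) = 2 (Y(B) = -3 + 5 = 2)
D = 0 (D = (2*(-2 - 1*6))*(-2 + (-1)**2 - 1*(-1)) = (2*(-2 - 6))*(-2 + 1 + 1) = (2*(-8))*0 = -16*0 = 0)
(4*(-3))*D = (4*(-3))*0 = -12*0 = 0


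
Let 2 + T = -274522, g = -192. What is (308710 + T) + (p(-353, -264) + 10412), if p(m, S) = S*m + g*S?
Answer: 188478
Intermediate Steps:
p(m, S) = -192*S + S*m (p(m, S) = S*m - 192*S = -192*S + S*m)
T = -274524 (T = -2 - 274522 = -274524)
(308710 + T) + (p(-353, -264) + 10412) = (308710 - 274524) + (-264*(-192 - 353) + 10412) = 34186 + (-264*(-545) + 10412) = 34186 + (143880 + 10412) = 34186 + 154292 = 188478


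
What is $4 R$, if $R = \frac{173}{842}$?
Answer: $\frac{346}{421} \approx 0.82185$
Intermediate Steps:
$R = \frac{173}{842}$ ($R = 173 \cdot \frac{1}{842} = \frac{173}{842} \approx 0.20546$)
$4 R = 4 \cdot \frac{173}{842} = \frac{346}{421}$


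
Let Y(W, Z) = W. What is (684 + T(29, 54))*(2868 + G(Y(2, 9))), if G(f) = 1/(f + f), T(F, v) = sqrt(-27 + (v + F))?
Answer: 1961883 + 11473*sqrt(14)/2 ≈ 1.9833e+6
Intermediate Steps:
T(F, v) = sqrt(-27 + F + v) (T(F, v) = sqrt(-27 + (F + v)) = sqrt(-27 + F + v))
G(f) = 1/(2*f)
(684 + T(29, 54))*(2868 + G(Y(2, 9))) = (684 + sqrt(-27 + 29 + 54))*(2868 + (1/2)/2) = (684 + sqrt(56))*(2868 + (1/2)*(1/2)) = (684 + 2*sqrt(14))*(2868 + 1/4) = (684 + 2*sqrt(14))*(11473/4) = 1961883 + 11473*sqrt(14)/2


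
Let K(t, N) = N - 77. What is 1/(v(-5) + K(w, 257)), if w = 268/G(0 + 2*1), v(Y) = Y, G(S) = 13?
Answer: 1/175 ≈ 0.0057143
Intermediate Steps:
w = 268/13 ≈ 20.615
K(t, N) = -77 + N
1/(v(-5) + K(w, 257)) = 1/(-5 + (-77 + 257)) = 1/(-5 + 180) = 1/175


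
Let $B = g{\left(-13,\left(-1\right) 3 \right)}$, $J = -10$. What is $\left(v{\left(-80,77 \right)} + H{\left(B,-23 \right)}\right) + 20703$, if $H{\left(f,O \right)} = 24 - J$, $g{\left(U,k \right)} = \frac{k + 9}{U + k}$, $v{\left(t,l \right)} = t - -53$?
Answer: $20710$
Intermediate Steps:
$v{\left(t,l \right)} = 53 + t$ ($v{\left(t,l \right)} = t + 53 = 53 + t$)
$g{\left(U,k \right)} = \frac{9 + k}{U + k}$
$B = - \frac{3}{8}$ ($B = \frac{9 - 3}{-13 - 3} = \frac{1}{-16} \cdot 6 = \left(- \frac{1}{16}\right) 6 = - \frac{3}{8} \approx -0.375$)
$H{\left(f,O \right)} = 34$ ($H{\left(f,O \right)} = 24 - -10 = 24 + 10 = 34$)
$\left(v{\left(-80,77 \right)} + H{\left(B,-23 \right)}\right) + 20703 = \left(\left(53 - 80\right) + 34\right) + 20703 = \left(-27 + 34\right) + 20703 = 7 + 20703 = 20710$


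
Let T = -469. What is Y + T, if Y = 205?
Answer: -264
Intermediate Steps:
Y + T = 205 - 469 = -264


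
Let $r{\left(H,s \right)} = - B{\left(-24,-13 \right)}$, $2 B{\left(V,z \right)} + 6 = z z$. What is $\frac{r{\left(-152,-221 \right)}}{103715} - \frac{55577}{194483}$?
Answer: $- \frac{11560037839}{40341608690} \approx -0.28655$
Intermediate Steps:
$B{\left(V,z \right)} = -3 + \frac{z^{2}}{2}$ ($B{\left(V,z \right)} = -3 + \frac{z z}{2} = -3 + \frac{z^{2}}{2}$)
$r{\left(H,s \right)} = - \frac{163}{2}$ ($r{\left(H,s \right)} = - (-3 + \frac{\left(-13\right)^{2}}{2}) = - (-3 + \frac{1}{2} \cdot 169) = - (-3 + \frac{169}{2}) = \left(-1\right) \frac{163}{2} = - \frac{163}{2}$)
$\frac{r{\left(-152,-221 \right)}}{103715} - \frac{55577}{194483} = - \frac{163}{2 \cdot 103715} - \frac{55577}{194483} = \left(- \frac{163}{2}\right) \frac{1}{103715} - \frac{55577}{194483} = - \frac{163}{207430} - \frac{55577}{194483} = - \frac{11560037839}{40341608690}$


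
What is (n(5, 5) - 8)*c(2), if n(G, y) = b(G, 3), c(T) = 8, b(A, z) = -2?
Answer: -80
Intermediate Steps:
n(G, y) = -2
(n(5, 5) - 8)*c(2) = (-2 - 8)*8 = -10*8 = -80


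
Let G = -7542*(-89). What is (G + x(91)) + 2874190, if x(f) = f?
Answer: 3545519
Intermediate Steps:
G = 671238
(G + x(91)) + 2874190 = (671238 + 91) + 2874190 = 671329 + 2874190 = 3545519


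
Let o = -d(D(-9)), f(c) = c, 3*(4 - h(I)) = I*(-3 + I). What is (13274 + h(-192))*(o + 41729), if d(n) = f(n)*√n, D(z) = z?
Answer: 33299742 + 21546*I ≈ 3.33e+7 + 21546.0*I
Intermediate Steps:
h(I) = 4 - I*(-3 + I)/3
d(n) = n^(3/2) (d(n) = n*√n = n^(3/2))
o = 27*I (o = -(-9)^(3/2) = -(-27)*I = 27*I ≈ 27.0*I)
(13274 + h(-192))*(o + 41729) = (13274 + (4 - 192 - ⅓*(-192)²))*(27*I + 41729) = (13274 + (4 - 192 - ⅓*36864))*(41729 + 27*I) = (13274 + (4 - 192 - 12288))*(41729 + 27*I) = (13274 - 12476)*(41729 + 27*I) = 798*(41729 + 27*I) = 33299742 + 21546*I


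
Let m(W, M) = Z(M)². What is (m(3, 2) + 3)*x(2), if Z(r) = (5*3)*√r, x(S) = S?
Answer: 906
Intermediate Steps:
Z(r) = 15*√r
m(W, M) = 225*M (m(W, M) = (15*√M)² = 225*M)
(m(3, 2) + 3)*x(2) = (225*2 + 3)*2 = (450 + 3)*2 = 453*2 = 906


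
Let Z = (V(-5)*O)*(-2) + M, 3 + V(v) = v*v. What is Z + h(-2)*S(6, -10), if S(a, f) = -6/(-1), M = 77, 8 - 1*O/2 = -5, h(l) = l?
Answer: -1079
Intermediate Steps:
O = 26 (O = 16 - 2*(-5) = 16 + 10 = 26)
V(v) = -3 + v² (V(v) = -3 + v*v = -3 + v²)
S(a, f) = 6 (S(a, f) = -6*(-1) = 6)
Z = -1067 (Z = ((-3 + (-5)²)*26)*(-2) + 77 = ((-3 + 25)*26)*(-2) + 77 = (22*26)*(-2) + 77 = 572*(-2) + 77 = -1144 + 77 = -1067)
Z + h(-2)*S(6, -10) = -1067 - 2*6 = -1067 - 12 = -1079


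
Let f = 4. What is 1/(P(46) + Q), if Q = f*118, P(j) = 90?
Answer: 1/562 ≈ 0.0017794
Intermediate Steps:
Q = 472 (Q = 4*118 = 472)
1/(P(46) + Q) = 1/(90 + 472) = 1/562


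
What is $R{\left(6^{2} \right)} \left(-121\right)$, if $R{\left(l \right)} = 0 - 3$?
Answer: $363$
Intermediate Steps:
$R{\left(l \right)} = -3$
$R{\left(6^{2} \right)} \left(-121\right) = \left(-3\right) \left(-121\right) = 363$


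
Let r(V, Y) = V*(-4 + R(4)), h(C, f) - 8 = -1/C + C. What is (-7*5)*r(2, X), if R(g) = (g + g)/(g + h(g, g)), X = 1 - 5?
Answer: 2200/9 ≈ 244.44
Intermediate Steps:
h(C, f) = 8 + C - 1/C (h(C, f) = 8 + (-1/C + C) = 8 + (C - 1/C) = 8 + C - 1/C)
X = -4
R(g) = 2*g/(8 - 1/g + 2*g) (R(g) = (g + g)/(g + (8 + g - 1/g)) = (2*g)/(8 - 1/g + 2*g) = 2*g/(8 - 1/g + 2*g))
r(V, Y) = -220*V/63 (r(V, Y) = V*(-4 + 2*4²/(-1 + 4² + 4*(8 + 4))) = V*(-4 + 2*16/(-1 + 16 + 4*12)) = V*(-4 + 2*16/(-1 + 16 + 48)) = V*(-4 + 2*16/63) = V*(-4 + 2*16*(1/63)) = V*(-4 + 32/63) = V*(-220/63) = -220*V/63)
(-7*5)*r(2, X) = (-7*5)*(-220/63*2) = -35*(-440/63) = 2200/9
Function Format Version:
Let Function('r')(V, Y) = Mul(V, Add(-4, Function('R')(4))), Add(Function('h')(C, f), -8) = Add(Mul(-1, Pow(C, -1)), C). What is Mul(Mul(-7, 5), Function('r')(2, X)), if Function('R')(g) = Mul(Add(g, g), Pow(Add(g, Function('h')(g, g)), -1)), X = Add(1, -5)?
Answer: Rational(2200, 9) ≈ 244.44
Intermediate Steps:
Function('h')(C, f) = Add(8, C, Mul(-1, Pow(C, -1))) (Function('h')(C, f) = Add(8, Add(Mul(-1, Pow(C, -1)), C)) = Add(8, Add(C, Mul(-1, Pow(C, -1)))) = Add(8, C, Mul(-1, Pow(C, -1))))
X = -4
Function('R')(g) = Mul(2, g, Pow(Add(8, Mul(-1, Pow(g, -1)), Mul(2, g)), -1)) (Function('R')(g) = Mul(Add(g, g), Pow(Add(g, Add(8, g, Mul(-1, Pow(g, -1)))), -1)) = Mul(Mul(2, g), Pow(Add(8, Mul(-1, Pow(g, -1)), Mul(2, g)), -1)) = Mul(2, g, Pow(Add(8, Mul(-1, Pow(g, -1)), Mul(2, g)), -1)))
Function('r')(V, Y) = Mul(Rational(-220, 63), V) (Function('r')(V, Y) = Mul(V, Add(-4, Mul(2, Pow(4, 2), Pow(Add(-1, Pow(4, 2), Mul(4, Add(8, 4))), -1)))) = Mul(V, Add(-4, Mul(2, 16, Pow(Add(-1, 16, Mul(4, 12)), -1)))) = Mul(V, Add(-4, Mul(2, 16, Pow(Add(-1, 16, 48), -1)))) = Mul(V, Add(-4, Mul(2, 16, Pow(63, -1)))) = Mul(V, Add(-4, Mul(2, 16, Rational(1, 63)))) = Mul(V, Add(-4, Rational(32, 63))) = Mul(V, Rational(-220, 63)) = Mul(Rational(-220, 63), V))
Mul(Mul(-7, 5), Function('r')(2, X)) = Mul(Mul(-7, 5), Mul(Rational(-220, 63), 2)) = Mul(-35, Rational(-440, 63)) = Rational(2200, 9)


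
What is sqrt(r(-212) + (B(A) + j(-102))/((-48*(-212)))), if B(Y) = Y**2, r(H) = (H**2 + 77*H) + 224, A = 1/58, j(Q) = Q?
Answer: sqrt(156994900431351)/73776 ≈ 169.84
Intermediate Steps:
A = 1/58 ≈ 0.017241
r(H) = 224 + H**2 + 77*H
sqrt(r(-212) + (B(A) + j(-102))/((-48*(-212)))) = sqrt((224 + (-212)**2 + 77*(-212)) + ((1/58)**2 - 102)/((-48*(-212)))) = sqrt((224 + 44944 - 16324) + (1/3364 - 102)/10176) = sqrt(28844 - 343127/3364*1/10176) = sqrt(28844 - 343127/34232064) = sqrt(987389310889/34232064) = sqrt(156994900431351)/73776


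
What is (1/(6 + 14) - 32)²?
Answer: 408321/400 ≈ 1020.8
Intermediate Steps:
(1/(6 + 14) - 32)² = (1/20 - 32)² = (-639/20)² = 408321/400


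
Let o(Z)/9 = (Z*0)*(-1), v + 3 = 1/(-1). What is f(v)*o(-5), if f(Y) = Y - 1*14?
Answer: 0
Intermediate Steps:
v = -4 (v = -3 + 1/(-1) = -3 - 1 = -4)
o(Z) = 0 (o(Z) = 9*((Z*0)*(-1)) = 9*(0*(-1)) = 9*0 = 0)
f(Y) = -14 + Y (f(Y) = Y - 14 = -14 + Y)
f(v)*o(-5) = (-14 - 4)*0 = -18*0 = 0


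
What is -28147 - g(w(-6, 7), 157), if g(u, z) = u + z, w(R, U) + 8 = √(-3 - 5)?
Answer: -28296 - 2*I*√2 ≈ -28296.0 - 2.8284*I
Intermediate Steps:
w(R, U) = -8 + 2*I*√2 (w(R, U) = -8 + √(-3 - 5) = -8 + √(-8) = -8 + 2*I*√2)
-28147 - g(w(-6, 7), 157) = -28147 - ((-8 + 2*I*√2) + 157) = -28147 - (149 + 2*I*√2) = -28147 + (-149 - 2*I*√2) = -28296 - 2*I*√2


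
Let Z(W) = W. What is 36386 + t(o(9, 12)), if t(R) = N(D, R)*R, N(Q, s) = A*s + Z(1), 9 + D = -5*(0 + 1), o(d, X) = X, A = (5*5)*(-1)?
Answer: 32798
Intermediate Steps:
A = -25 (A = 25*(-1) = -25)
D = -14 (D = -9 - 5*(0 + 1) = -9 - 5*1 = -9 - 5 = -14)
N(Q, s) = 1 - 25*s (N(Q, s) = -25*s + 1 = 1 - 25*s)
t(R) = R*(1 - 25*R) (t(R) = (1 - 25*R)*R = R*(1 - 25*R))
36386 + t(o(9, 12)) = 36386 + 12*(1 - 25*12) = 36386 + 12*(1 - 300) = 36386 + 12*(-299) = 36386 - 3588 = 32798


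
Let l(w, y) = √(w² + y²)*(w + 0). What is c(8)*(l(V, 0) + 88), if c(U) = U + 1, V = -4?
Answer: 648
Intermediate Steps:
c(U) = 1 + U
l(w, y) = w*√(w² + y²) (l(w, y) = √(w² + y²)*w = w*√(w² + y²))
c(8)*(l(V, 0) + 88) = (1 + 8)*(-4*√((-4)² + 0²) + 88) = 9*(-4*√(16 + 0) + 88) = 9*(-4*√16 + 88) = 9*(-4*4 + 88) = 9*(-16 + 88) = 9*72 = 648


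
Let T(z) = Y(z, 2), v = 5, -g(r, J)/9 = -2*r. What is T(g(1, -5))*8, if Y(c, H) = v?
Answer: 40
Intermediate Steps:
g(r, J) = 18*r (g(r, J) = -(-18)*r = 18*r)
Y(c, H) = 5
T(z) = 5
T(g(1, -5))*8 = 5*8 = 40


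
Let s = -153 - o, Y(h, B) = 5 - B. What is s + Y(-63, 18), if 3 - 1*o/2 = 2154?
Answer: 4136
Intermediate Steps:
o = -4302 (o = 6 - 2*2154 = 6 - 4308 = -4302)
s = 4149 (s = -153 - 1*(-4302) = -153 + 4302 = 4149)
s + Y(-63, 18) = 4149 + (5 - 1*18) = 4149 + (5 - 18) = 4149 - 13 = 4136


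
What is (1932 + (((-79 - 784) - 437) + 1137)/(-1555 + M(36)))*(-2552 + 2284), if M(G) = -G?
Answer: -823825300/1591 ≈ -5.1780e+5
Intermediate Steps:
(1932 + (((-79 - 784) - 437) + 1137)/(-1555 + M(36)))*(-2552 + 2284) = (1932 + (((-79 - 784) - 437) + 1137)/(-1555 - 1*36))*(-2552 + 2284) = (1932 + ((-863 - 437) + 1137)/(-1555 - 36))*(-268) = (1932 + (-1300 + 1137)/(-1591))*(-268) = (1932 - 163*(-1/1591))*(-268) = (1932 + 163/1591)*(-268) = (3073975/1591)*(-268) = -823825300/1591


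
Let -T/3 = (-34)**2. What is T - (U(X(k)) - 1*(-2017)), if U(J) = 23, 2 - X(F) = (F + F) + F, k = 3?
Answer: -5508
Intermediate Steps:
X(F) = 2 - 3*F (X(F) = 2 - ((F + F) + F) = 2 - (2*F + F) = 2 - 3*F)
T = -3468 (T = -3*(-34)**2 = -3*1156 = -3468)
T - (U(X(k)) - 1*(-2017)) = -3468 - (23 - 1*(-2017)) = -3468 - (23 + 2017) = -3468 - 1*2040 = -3468 - 2040 = -5508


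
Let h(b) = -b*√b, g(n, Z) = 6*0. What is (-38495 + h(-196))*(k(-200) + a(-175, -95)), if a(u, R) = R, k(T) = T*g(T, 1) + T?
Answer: 11356025 - 809480*I ≈ 1.1356e+7 - 8.0948e+5*I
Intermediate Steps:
g(n, Z) = 0
k(T) = T (k(T) = T*0 + T = 0 + T = T)
h(b) = -b^(3/2)
(-38495 + h(-196))*(k(-200) + a(-175, -95)) = (-38495 - (-196)^(3/2))*(-200 - 95) = (-38495 - (-2744)*I)*(-295) = (-38495 + 2744*I)*(-295) = 11356025 - 809480*I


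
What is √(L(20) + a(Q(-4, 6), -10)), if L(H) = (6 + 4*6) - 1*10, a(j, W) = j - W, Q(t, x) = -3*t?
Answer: √42 ≈ 6.4807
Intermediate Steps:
L(H) = 20 (L(H) = (6 + 24) - 10 = 30 - 10 = 20)
√(L(20) + a(Q(-4, 6), -10)) = √(20 + (-3*(-4) - 1*(-10))) = √(20 + (12 + 10)) = √(20 + 22) = √42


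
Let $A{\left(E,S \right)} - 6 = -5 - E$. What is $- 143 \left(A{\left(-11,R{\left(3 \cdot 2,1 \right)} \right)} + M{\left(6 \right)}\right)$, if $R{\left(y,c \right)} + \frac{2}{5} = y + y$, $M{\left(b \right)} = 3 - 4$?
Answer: $-1573$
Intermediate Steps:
$M{\left(b \right)} = -1$
$R{\left(y,c \right)} = - \frac{2}{5} + 2 y$ ($R{\left(y,c \right)} = - \frac{2}{5} + \left(y + y\right) = - \frac{2}{5} + 2 y$)
$A{\left(E,S \right)} = 1 - E$ ($A{\left(E,S \right)} = 6 - \left(5 + E\right) = 1 - E$)
$- 143 \left(A{\left(-11,R{\left(3 \cdot 2,1 \right)} \right)} + M{\left(6 \right)}\right) = - 143 \left(\left(1 - -11\right) - 1\right) = - 143 \left(\left(1 + 11\right) - 1\right) = - 143 \left(12 - 1\right) = \left(-143\right) 11 = -1573$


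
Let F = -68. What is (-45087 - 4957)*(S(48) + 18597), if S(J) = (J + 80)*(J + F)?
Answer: -802555628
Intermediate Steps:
S(J) = (-68 + J)*(80 + J) (S(J) = (J + 80)*(J - 68) = (80 + J)*(-68 + J) = (-68 + J)*(80 + J))
(-45087 - 4957)*(S(48) + 18597) = (-45087 - 4957)*((-5440 + 48² + 12*48) + 18597) = -50044*((-5440 + 2304 + 576) + 18597) = -50044*(-2560 + 18597) = -50044*16037 = -802555628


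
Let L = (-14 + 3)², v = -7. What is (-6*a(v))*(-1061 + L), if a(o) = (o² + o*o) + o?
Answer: 513240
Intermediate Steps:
a(o) = o + 2*o² (a(o) = (o² + o²) + o = 2*o² + o = o + 2*o²)
L = 121 (L = (-11)² = 121)
(-6*a(v))*(-1061 + L) = (-(-42)*(1 + 2*(-7)))*(-1061 + 121) = -(-42)*(1 - 14)*(-940) = -(-42)*(-13)*(-940) = -6*91*(-940) = -546*(-940) = 513240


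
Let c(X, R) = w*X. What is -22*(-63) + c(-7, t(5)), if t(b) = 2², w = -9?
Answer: 1449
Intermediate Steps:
t(b) = 4
c(X, R) = -9*X
-22*(-63) + c(-7, t(5)) = -22*(-63) - 9*(-7) = 1386 + 63 = 1449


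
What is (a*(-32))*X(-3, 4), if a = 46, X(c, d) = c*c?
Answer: -13248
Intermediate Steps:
X(c, d) = c**2
(a*(-32))*X(-3, 4) = (46*(-32))*(-3)**2 = -1472*9 = -13248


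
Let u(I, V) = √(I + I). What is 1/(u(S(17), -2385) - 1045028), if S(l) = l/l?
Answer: -522514/546041760391 - √2/1092083520782 ≈ -9.5691e-7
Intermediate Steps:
S(l) = 1
u(I, V) = √2*√I (u(I, V) = √(2*I) = √2*√I)
1/(u(S(17), -2385) - 1045028) = 1/(√2*√1 - 1045028) = 1/(√2*1 - 1045028) = 1/(√2 - 1045028) = 1/(-1045028 + √2)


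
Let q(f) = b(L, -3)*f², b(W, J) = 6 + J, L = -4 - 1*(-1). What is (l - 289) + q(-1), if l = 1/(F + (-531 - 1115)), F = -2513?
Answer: -1189475/4159 ≈ -286.00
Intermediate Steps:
L = -3 (L = -4 + 1 = -3)
q(f) = 3*f² (q(f) = (6 - 3)*f² = 3*f²)
l = -1/4159 (l = 1/(-2513 + (-531 - 1115)) = 1/(-2513 - 1646) = 1/(-4159) = -1/4159 ≈ -0.00024044)
(l - 289) + q(-1) = (-1/4159 - 289) + 3*(-1)² = -1201952/4159 + 3*1 = -1201952/4159 + 3 = -1189475/4159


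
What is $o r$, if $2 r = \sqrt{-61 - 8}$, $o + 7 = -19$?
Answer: $- 13 i \sqrt{69} \approx - 107.99 i$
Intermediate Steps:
$o = -26$ ($o = -7 - 19 = -26$)
$r = \frac{i \sqrt{69}}{2}$ ($r = \frac{\sqrt{-61 - 8}}{2} = \frac{\sqrt{-69}}{2} = \frac{i \sqrt{69}}{2} \approx 4.1533 i$)
$o r = - 26 \frac{i \sqrt{69}}{2} = - 13 i \sqrt{69}$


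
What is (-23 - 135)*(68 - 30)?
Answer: -6004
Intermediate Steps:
(-23 - 135)*(68 - 30) = -158*38 = -6004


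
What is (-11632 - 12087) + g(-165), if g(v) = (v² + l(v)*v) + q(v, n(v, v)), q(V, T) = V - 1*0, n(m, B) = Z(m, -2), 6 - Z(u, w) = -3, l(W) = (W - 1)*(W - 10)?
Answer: -4789909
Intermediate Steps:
l(W) = (-1 + W)*(-10 + W)
Z(u, w) = 9 (Z(u, w) = 6 - 1*(-3) = 6 + 3 = 9)
n(m, B) = 9
q(V, T) = V (q(V, T) = V + 0 = V)
g(v) = v + v² + v*(10 + v² - 11*v) (g(v) = (v² + (10 + v² - 11*v)*v) + v = (v² + v*(10 + v² - 11*v)) + v = v + v² + v*(10 + v² - 11*v))
(-11632 - 12087) + g(-165) = (-11632 - 12087) - 165*(11 + (-165)² - 10*(-165)) = -23719 - 165*(11 + 27225 + 1650) = -23719 - 165*28886 = -23719 - 4766190 = -4789909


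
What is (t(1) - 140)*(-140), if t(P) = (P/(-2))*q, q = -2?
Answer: 19460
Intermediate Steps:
t(P) = P (t(P) = (P/(-2))*(-2) = (P*(-½))*(-2) = -P/2*(-2) = P)
(t(1) - 140)*(-140) = (1 - 140)*(-140) = -139*(-140) = 19460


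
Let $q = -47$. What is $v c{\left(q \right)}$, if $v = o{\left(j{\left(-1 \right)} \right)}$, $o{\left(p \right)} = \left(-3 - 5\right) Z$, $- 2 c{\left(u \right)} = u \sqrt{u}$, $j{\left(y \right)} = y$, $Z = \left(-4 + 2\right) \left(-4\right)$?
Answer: $- 1504 i \sqrt{47} \approx - 10311.0 i$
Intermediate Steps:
$Z = 8$ ($Z = \left(-2\right) \left(-4\right) = 8$)
$c{\left(u \right)} = - \frac{u^{\frac{3}{2}}}{2}$ ($c{\left(u \right)} = - \frac{u \sqrt{u}}{2} = - \frac{u^{\frac{3}{2}}}{2}$)
$o{\left(p \right)} = -64$ ($o{\left(p \right)} = \left(-3 - 5\right) 8 = \left(-8\right) 8 = -64$)
$v = -64$
$v c{\left(q \right)} = - 64 \left(- \frac{\left(-47\right)^{\frac{3}{2}}}{2}\right) = - 64 \left(- \frac{\left(-47\right) i \sqrt{47}}{2}\right) = - 64 \frac{47 i \sqrt{47}}{2} = - 1504 i \sqrt{47}$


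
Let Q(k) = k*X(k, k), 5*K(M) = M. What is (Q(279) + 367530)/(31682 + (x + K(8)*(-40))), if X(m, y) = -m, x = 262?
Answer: 289689/31880 ≈ 9.0869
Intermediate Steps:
K(M) = M/5
Q(k) = -k² (Q(k) = k*(-k) = -k²)
(Q(279) + 367530)/(31682 + (x + K(8)*(-40))) = (-1*279² + 367530)/(31682 + (262 + ((⅕)*8)*(-40))) = (-1*77841 + 367530)/(31682 + (262 + (8/5)*(-40))) = (-77841 + 367530)/(31682 + (262 - 64)) = 289689/(31682 + 198) = 289689/31880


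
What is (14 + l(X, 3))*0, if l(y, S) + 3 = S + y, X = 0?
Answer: 0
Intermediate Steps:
l(y, S) = -3 + S + y (l(y, S) = -3 + (S + y) = -3 + S + y)
(14 + l(X, 3))*0 = (14 + (-3 + 3 + 0))*0 = (14 + 0)*0 = 14*0 = 0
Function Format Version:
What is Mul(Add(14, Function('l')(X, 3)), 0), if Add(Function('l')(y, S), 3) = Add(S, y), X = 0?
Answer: 0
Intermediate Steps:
Function('l')(y, S) = Add(-3, S, y) (Function('l')(y, S) = Add(-3, Add(S, y)) = Add(-3, S, y))
Mul(Add(14, Function('l')(X, 3)), 0) = Mul(Add(14, Add(-3, 3, 0)), 0) = Mul(Add(14, 0), 0) = Mul(14, 0) = 0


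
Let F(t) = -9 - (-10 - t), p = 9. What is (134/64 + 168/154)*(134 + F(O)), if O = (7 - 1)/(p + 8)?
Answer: 2579421/5984 ≈ 431.05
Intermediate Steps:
O = 6/17 (O = (7 - 1)/(9 + 8) = 6/17 ≈ 0.35294)
F(t) = 1 + t (F(t) = -9 + (10 + t) = 1 + t)
(134/64 + 168/154)*(134 + F(O)) = (134/64 + 168/154)*(134 + (1 + 6/17)) = (134*(1/64) + 168*(1/154))*(134 + 23/17) = (67/32 + 12/11)*(2301/17) = (1121/352)*(2301/17) = 2579421/5984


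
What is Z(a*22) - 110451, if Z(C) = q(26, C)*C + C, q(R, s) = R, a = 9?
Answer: -105105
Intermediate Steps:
Z(C) = 27*C (Z(C) = 26*C + C = 27*C)
Z(a*22) - 110451 = 27*(9*22) - 110451 = 27*198 - 110451 = 5346 - 110451 = -105105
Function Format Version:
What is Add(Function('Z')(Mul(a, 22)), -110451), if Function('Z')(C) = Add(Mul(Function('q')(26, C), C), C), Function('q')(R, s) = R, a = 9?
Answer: -105105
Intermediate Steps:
Function('Z')(C) = Mul(27, C) (Function('Z')(C) = Add(Mul(26, C), C) = Mul(27, C))
Add(Function('Z')(Mul(a, 22)), -110451) = Add(Mul(27, Mul(9, 22)), -110451) = Add(Mul(27, 198), -110451) = Add(5346, -110451) = -105105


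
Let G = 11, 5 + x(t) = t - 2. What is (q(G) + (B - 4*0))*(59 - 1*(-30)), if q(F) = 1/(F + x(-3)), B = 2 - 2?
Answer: 89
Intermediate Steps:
x(t) = -7 + t (x(t) = -5 + (t - 2) = -5 + (-2 + t) = -7 + t)
B = 0
q(F) = 1/(-10 + F) (q(F) = 1/(F + (-7 - 3)) = 1/(F - 10) = 1/(-10 + F))
(q(G) + (B - 4*0))*(59 - 1*(-30)) = (1/(-10 + 11) + (0 - 4*0))*(59 - 1*(-30)) = (1/1 + (0 + 0))*(59 + 30) = (1 + 0)*89 = 1*89 = 89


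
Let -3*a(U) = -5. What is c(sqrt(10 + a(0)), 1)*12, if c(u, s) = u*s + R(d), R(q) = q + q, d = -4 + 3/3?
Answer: -72 + 4*sqrt(105) ≈ -31.012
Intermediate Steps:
a(U) = 5/3 (a(U) = -1/3*(-5) = 5/3)
d = -3 (d = -4 + 3*(1/3) = -4 + 1 = -3)
R(q) = 2*q
c(u, s) = -6 + s*u (c(u, s) = u*s + 2*(-3) = s*u - 6 = -6 + s*u)
c(sqrt(10 + a(0)), 1)*12 = (-6 + 1*sqrt(10 + 5/3))*12 = (-6 + 1*sqrt(35/3))*12 = (-6 + 1*(sqrt(105)/3))*12 = (-6 + sqrt(105)/3)*12 = -72 + 4*sqrt(105)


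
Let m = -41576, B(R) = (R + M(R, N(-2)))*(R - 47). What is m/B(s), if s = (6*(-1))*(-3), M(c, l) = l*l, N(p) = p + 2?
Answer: 20788/261 ≈ 79.647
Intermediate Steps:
N(p) = 2 + p
M(c, l) = l²
s = 18 (s = -6*(-3) = 18)
B(R) = R*(-47 + R) (B(R) = (R + (2 - 2)²)*(R - 47) = (R + 0²)*(-47 + R) = (R + 0)*(-47 + R) = R*(-47 + R))
m/B(s) = -41576*1/(18*(-47 + 18)) = -41576/(18*(-29)) = -41576/(-522) = -41576*(-1/522) = 20788/261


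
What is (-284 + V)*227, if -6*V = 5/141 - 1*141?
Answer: -25014038/423 ≈ -59135.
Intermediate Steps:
V = 9938/423 (V = -(5/141 - 1*141)/6 = -(5*(1/141) - 141)/6 = -(5/141 - 141)/6 = -1/6*(-19876/141) = 9938/423 ≈ 23.494)
(-284 + V)*227 = (-284 + 9938/423)*227 = -110194/423*227 = -25014038/423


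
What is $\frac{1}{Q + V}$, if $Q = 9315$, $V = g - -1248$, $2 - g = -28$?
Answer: $\frac{1}{10593} \approx 9.4402 \cdot 10^{-5}$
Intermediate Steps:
$g = 30$ ($g = 2 - -28 = 2 + 28 = 30$)
$V = 1278$ ($V = 30 - -1248 = 30 + 1248 = 1278$)
$\frac{1}{Q + V} = \frac{1}{9315 + 1278} = \frac{1}{10593}$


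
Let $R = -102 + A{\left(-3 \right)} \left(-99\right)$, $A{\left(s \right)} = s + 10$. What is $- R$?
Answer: $795$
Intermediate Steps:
$A{\left(s \right)} = 10 + s$
$R = -795$ ($R = -102 + \left(10 - 3\right) \left(-99\right) = -102 + 7 \left(-99\right) = -102 - 693 = -795$)
$- R = \left(-1\right) \left(-795\right) = 795$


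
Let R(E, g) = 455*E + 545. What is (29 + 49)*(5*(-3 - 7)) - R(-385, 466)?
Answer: 170730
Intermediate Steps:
R(E, g) = 545 + 455*E
(29 + 49)*(5*(-3 - 7)) - R(-385, 466) = (29 + 49)*(5*(-3 - 7)) - (545 + 455*(-385)) = 78*(5*(-10)) - (545 - 175175) = 78*(-50) - 1*(-174630) = -3900 + 174630 = 170730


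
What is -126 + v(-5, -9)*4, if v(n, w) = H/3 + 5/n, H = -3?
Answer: -134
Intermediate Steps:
v(n, w) = -1 + 5/n (v(n, w) = -3/3 + 5/n = -3*1/3 + 5/n = -1 + 5/n)
-126 + v(-5, -9)*4 = -126 + ((5 - 1*(-5))/(-5))*4 = -126 - (5 + 5)/5*4 = -126 - 1/5*10*4 = -126 - 2*4 = -126 - 8 = -134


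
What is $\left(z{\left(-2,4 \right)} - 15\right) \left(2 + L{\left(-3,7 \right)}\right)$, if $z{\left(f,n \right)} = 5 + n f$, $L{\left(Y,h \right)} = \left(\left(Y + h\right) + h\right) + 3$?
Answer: $-288$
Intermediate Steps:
$L{\left(Y,h \right)} = 3 + Y + 2 h$ ($L{\left(Y,h \right)} = \left(Y + 2 h\right) + 3 = 3 + Y + 2 h$)
$z{\left(f,n \right)} = 5 + f n$
$\left(z{\left(-2,4 \right)} - 15\right) \left(2 + L{\left(-3,7 \right)}\right) = \left(\left(5 - 8\right) - 15\right) \left(2 + \left(3 - 3 + 2 \cdot 7\right)\right) = \left(\left(5 - 8\right) - 15\right) \left(2 + \left(3 - 3 + 14\right)\right) = \left(-3 - 15\right) \left(2 + 14\right) = \left(-18\right) 16 = -288$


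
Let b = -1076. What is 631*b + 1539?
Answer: -677417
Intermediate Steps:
631*b + 1539 = 631*(-1076) + 1539 = -678956 + 1539 = -677417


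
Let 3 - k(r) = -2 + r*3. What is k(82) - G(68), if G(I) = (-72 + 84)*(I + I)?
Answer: -1873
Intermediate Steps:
k(r) = 5 - 3*r (k(r) = 3 - (-2 + r*3) = 3 - (-2 + 3*r) = 3 + (2 - 3*r) = 5 - 3*r)
G(I) = 24*I (G(I) = 12*(2*I) = 24*I)
k(82) - G(68) = (5 - 3*82) - 24*68 = (5 - 246) - 1*1632 = -241 - 1632 = -1873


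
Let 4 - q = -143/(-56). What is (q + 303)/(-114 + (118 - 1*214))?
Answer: -5683/3920 ≈ -1.4497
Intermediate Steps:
q = 81/56 (q = 4 - (-143)/(-56) = 4 - (-143)*(-1)/56 = 4 - 1*143/56 = 4 - 143/56 = 81/56 ≈ 1.4464)
(q + 303)/(-114 + (118 - 1*214)) = (81/56 + 303)/(-114 + (118 - 1*214)) = 17049/(56*(-114 + (118 - 214))) = 17049/(56*(-114 - 96)) = (17049/56)/(-210) = (17049/56)*(-1/210) = -5683/3920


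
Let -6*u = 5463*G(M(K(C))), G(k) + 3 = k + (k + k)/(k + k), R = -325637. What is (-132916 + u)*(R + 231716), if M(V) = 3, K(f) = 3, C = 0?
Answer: 25138237413/2 ≈ 1.2569e+10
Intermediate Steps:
G(k) = -2 + k (G(k) = -3 + (k + (k + k)/(k + k)) = -3 + (k + (2*k)/((2*k))) = -3 + (k + (2*k)*(1/(2*k))) = -3 + (k + 1) = -3 + (1 + k) = -2 + k)
u = -1821/2 (u = -1821*(-2 + 3)/2 = -1821/2 ≈ -910.50)
(-132916 + u)*(R + 231716) = (-132916 - 1821/2)*(-325637 + 231716) = -267653/2*(-93921) = 25138237413/2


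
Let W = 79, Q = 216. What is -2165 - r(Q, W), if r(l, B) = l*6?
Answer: -3461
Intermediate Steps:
r(l, B) = 6*l
-2165 - r(Q, W) = -2165 - 6*216 = -2165 - 1*1296 = -2165 - 1296 = -3461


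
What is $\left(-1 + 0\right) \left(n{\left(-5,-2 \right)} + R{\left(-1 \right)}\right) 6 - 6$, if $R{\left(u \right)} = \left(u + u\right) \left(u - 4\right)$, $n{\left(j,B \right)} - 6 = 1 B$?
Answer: $-90$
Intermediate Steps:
$n{\left(j,B \right)} = 6 + B$ ($n{\left(j,B \right)} = 6 + 1 B = 6 + B$)
$R{\left(u \right)} = 2 u \left(-4 + u\right)$
$\left(-1 + 0\right) \left(n{\left(-5,-2 \right)} + R{\left(-1 \right)}\right) 6 - 6 = \left(-1 + 0\right) \left(\left(6 - 2\right) + 2 \left(-1\right) \left(-4 - 1\right)\right) 6 - 6 = - (4 + 2 \left(-1\right) \left(-5\right)) 6 - 6 = - (4 + 10) 6 - 6 = \left(-1\right) 14 \cdot 6 - 6 = \left(-14\right) 6 - 6 = -84 - 6 = -90$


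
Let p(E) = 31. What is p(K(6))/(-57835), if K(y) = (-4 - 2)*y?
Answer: -31/57835 ≈ -0.00053601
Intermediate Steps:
K(y) = -6*y
p(K(6))/(-57835) = 31/(-57835) = 31*(-1/57835) = -31/57835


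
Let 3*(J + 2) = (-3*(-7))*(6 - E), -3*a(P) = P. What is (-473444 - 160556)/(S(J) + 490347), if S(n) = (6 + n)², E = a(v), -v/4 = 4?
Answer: -5706000/4413799 ≈ -1.2928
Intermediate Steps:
v = -16 (v = -4*4 = -16)
a(P) = -P/3
E = 16/3 (E = -⅓*(-16) = 16/3 ≈ 5.3333)
J = 8/3 (J = -2 + ((-3*(-7))*(6 - 1*16/3))/3 = -2 + (21*(6 - 16/3))/3 = -2 + (21*(⅔))/3 = -2 + (⅓)*14 = -2 + 14/3 = 8/3 ≈ 2.6667)
(-473444 - 160556)/(S(J) + 490347) = (-473444 - 160556)/((6 + 8/3)² + 490347) = -634000/((26/3)² + 490347) = -634000/(676/9 + 490347) = -634000/4413799/9 = -634000*9/4413799 = -5706000/4413799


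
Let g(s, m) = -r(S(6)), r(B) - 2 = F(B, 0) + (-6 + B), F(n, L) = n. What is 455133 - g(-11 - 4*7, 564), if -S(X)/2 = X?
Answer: 455105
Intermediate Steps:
S(X) = -2*X
r(B) = -4 + 2*B (r(B) = 2 + (B + (-6 + B)) = 2 + (-6 + 2*B) = -4 + 2*B)
g(s, m) = 28 (g(s, m) = -(-4 + 2*(-2*6)) = -(-4 + 2*(-12)) = -(-4 - 24) = -1*(-28) = 28)
455133 - g(-11 - 4*7, 564) = 455133 - 1*28 = 455133 - 28 = 455105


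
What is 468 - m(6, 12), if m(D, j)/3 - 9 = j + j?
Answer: 369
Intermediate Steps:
m(D, j) = 27 + 6*j (m(D, j) = 27 + 3*(j + j) = 27 + 3*(2*j) = 27 + 6*j)
468 - m(6, 12) = 468 - (27 + 6*12) = 468 - (27 + 72) = 468 - 1*99 = 468 - 99 = 369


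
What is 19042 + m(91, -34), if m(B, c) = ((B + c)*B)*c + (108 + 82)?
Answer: -157126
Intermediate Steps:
m(B, c) = 190 + B*c*(B + c) (m(B, c) = (B*(B + c))*c + 190 = B*c*(B + c) + 190 = 190 + B*c*(B + c))
19042 + m(91, -34) = 19042 + (190 + 91*(-34)**2 - 34*91**2) = 19042 + (190 + 91*1156 - 34*8281) = 19042 + (190 + 105196 - 281554) = 19042 - 176168 = -157126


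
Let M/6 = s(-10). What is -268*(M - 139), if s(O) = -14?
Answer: 59764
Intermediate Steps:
M = -84 (M = 6*(-14) = -84)
-268*(M - 139) = -268*(-84 - 139) = -268*(-223) = 59764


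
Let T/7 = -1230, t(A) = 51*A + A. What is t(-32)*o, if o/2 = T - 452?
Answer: 30158336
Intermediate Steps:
t(A) = 52*A
T = -8610 (T = 7*(-1230) = -8610)
o = -18124 (o = 2*(-8610 - 452) = 2*(-9062) = -18124)
t(-32)*o = (52*(-32))*(-18124) = -1664*(-18124) = 30158336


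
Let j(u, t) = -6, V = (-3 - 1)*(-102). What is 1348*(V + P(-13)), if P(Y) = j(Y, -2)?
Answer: 541896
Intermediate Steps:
V = 408 (V = -4*(-102) = 408)
P(Y) = -6
1348*(V + P(-13)) = 1348*(408 - 6) = 1348*402 = 541896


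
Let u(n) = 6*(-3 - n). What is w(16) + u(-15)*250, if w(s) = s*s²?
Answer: 22096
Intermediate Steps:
w(s) = s³
u(n) = -18 - 6*n
w(16) + u(-15)*250 = 16³ + (-18 - 6*(-15))*250 = 4096 + (-18 + 90)*250 = 4096 + 72*250 = 4096 + 18000 = 22096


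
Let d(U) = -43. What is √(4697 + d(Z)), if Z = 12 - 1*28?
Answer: √4654 ≈ 68.220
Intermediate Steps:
Z = -16 (Z = 12 - 28 = -16)
√(4697 + d(Z)) = √(4697 - 43) = √4654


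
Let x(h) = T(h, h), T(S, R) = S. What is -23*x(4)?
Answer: -92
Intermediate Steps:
x(h) = h
-23*x(4) = -23*4 = -92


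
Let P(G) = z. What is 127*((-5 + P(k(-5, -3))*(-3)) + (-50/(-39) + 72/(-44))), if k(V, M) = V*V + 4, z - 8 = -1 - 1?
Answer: -1272413/429 ≈ -2966.0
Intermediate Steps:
z = 6 (z = 8 + (-1 - 1) = 8 - 2 = 6)
k(V, M) = 4 + V**2 (k(V, M) = V**2 + 4 = 4 + V**2)
P(G) = 6
127*((-5 + P(k(-5, -3))*(-3)) + (-50/(-39) + 72/(-44))) = 127*((-5 + 6*(-3)) + (-50/(-39) + 72/(-44))) = 127*((-5 - 18) + (-50*(-1/39) + 72*(-1/44))) = 127*(-23 + (50/39 - 18/11)) = 127*(-23 - 152/429) = 127*(-10019/429) = -1272413/429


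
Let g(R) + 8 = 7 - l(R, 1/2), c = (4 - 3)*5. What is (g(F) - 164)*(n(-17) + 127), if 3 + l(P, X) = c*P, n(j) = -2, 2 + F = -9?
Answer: -13375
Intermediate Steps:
F = -11 (F = -2 - 9 = -11)
c = 5 (c = 1*5 = 5)
l(P, X) = -3 + 5*P
g(R) = 2 - 5*R (g(R) = -8 + (7 - (-3 + 5*R)) = -8 + (7 + (3 - 5*R)) = -8 + (10 - 5*R) = 2 - 5*R)
(g(F) - 164)*(n(-17) + 127) = ((2 - 5*(-11)) - 164)*(-2 + 127) = ((2 + 55) - 164)*125 = (57 - 164)*125 = -107*125 = -13375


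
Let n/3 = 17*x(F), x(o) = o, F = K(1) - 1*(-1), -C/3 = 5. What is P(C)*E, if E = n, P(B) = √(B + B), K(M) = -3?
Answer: -102*I*√30 ≈ -558.68*I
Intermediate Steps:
C = -15 (C = -3*5 = -15)
P(B) = √2*√B (P(B) = √(2*B) = √2*√B)
F = -2 (F = -3 - 1*(-1) = -3 + 1 = -2)
n = -102 (n = 3*(17*(-2)) = 3*(-34) = -102)
E = -102
P(C)*E = (√2*√(-15))*(-102) = (√2*(I*√15))*(-102) = (I*√30)*(-102) = -102*I*√30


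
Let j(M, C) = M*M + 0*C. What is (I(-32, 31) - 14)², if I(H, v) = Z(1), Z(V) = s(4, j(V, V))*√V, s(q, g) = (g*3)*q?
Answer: 4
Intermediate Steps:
j(M, C) = M² (j(M, C) = M² + 0 = M²)
s(q, g) = 3*g*q (s(q, g) = (3*g)*q = 3*g*q)
Z(V) = 12*V^(5/2) (Z(V) = (3*V²*4)*√V = (12*V²)*√V = 12*V^(5/2))
I(H, v) = 12 (I(H, v) = 12*1^(5/2) = 12*1 = 12)
(I(-32, 31) - 14)² = (12 - 14)² = (-2)² = 4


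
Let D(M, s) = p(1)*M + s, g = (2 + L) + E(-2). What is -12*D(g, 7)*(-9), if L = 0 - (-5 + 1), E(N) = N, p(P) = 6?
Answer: 3348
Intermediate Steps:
L = 4 (L = 0 - 1*(-4) = 0 + 4 = 4)
g = 4 (g = (2 + 4) - 2 = 6 - 2 = 4)
D(M, s) = s + 6*M (D(M, s) = 6*M + s = s + 6*M)
-12*D(g, 7)*(-9) = -12*(7 + 6*4)*(-9) = -12*(7 + 24)*(-9) = -12*31*(-9) = -372*(-9) = 3348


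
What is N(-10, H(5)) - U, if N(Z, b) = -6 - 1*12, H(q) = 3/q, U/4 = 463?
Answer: -1870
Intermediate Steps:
U = 1852 (U = 4*463 = 1852)
N(Z, b) = -18 (N(Z, b) = -6 - 12 = -18)
N(-10, H(5)) - U = -18 - 1*1852 = -18 - 1852 = -1870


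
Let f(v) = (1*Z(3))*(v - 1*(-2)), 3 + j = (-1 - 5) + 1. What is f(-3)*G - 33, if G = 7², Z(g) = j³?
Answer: 25055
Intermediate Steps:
j = -8 (j = -3 + ((-1 - 5) + 1) = -3 + (-6 + 1) = -3 - 5 = -8)
Z(g) = -512 (Z(g) = (-8)³ = -512)
G = 49
f(v) = -1024 - 512*v (f(v) = (1*(-512))*(v - 1*(-2)) = -512*(v + 2) = -512*(2 + v) = -1024 - 512*v)
f(-3)*G - 33 = (-1024 - 512*(-3))*49 - 33 = (-1024 + 1536)*49 - 33 = 512*49 - 33 = 25088 - 33 = 25055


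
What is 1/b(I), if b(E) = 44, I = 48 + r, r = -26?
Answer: 1/44 ≈ 0.022727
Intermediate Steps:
I = 22 (I = 48 - 26 = 22)
1/b(I) = 1/44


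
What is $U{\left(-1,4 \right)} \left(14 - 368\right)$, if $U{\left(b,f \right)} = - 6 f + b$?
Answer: $8850$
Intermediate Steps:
$U{\left(b,f \right)} = b - 6 f$
$U{\left(-1,4 \right)} \left(14 - 368\right) = \left(-1 - 24\right) \left(14 - 368\right) = \left(-25\right) \left(-354\right) = 8850$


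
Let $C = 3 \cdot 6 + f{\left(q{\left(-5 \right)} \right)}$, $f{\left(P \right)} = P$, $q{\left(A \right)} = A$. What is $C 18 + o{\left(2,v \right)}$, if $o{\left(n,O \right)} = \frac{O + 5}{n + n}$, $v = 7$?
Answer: $237$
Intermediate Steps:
$C = 13$ ($C = 3 \cdot 6 - 5 = 18 - 5 = 13$)
$o{\left(n,O \right)} = \frac{5 + O}{2 n}$
$C 18 + o{\left(2,v \right)} = 13 \cdot 18 + \frac{5 + 7}{2 \cdot 2} = 234 + \frac{1}{2} \cdot \frac{1}{2} \cdot 12 = 234 + 3 = 237$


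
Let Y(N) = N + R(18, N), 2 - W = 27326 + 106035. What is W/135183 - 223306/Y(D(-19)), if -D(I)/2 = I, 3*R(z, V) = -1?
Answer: -30192198187/5091893 ≈ -5929.5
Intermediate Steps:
R(z, V) = -⅓ (R(z, V) = (⅓)*(-1) = -⅓)
D(I) = -2*I
W = -133359 (W = 2 - (27326 + 106035) = 2 - 1*133361 = 2 - 133361 = -133359)
Y(N) = -⅓ + N (Y(N) = N - ⅓ = -⅓ + N)
W/135183 - 223306/Y(D(-19)) = -133359/135183 - 223306/(-⅓ - 2*(-19)) = -133359*1/135183 - 223306/(-⅓ + 38) = -44453/45061 - 223306/113/3 = -44453/45061 - 223306*3/113 = -44453/45061 - 669918/113 = -30192198187/5091893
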